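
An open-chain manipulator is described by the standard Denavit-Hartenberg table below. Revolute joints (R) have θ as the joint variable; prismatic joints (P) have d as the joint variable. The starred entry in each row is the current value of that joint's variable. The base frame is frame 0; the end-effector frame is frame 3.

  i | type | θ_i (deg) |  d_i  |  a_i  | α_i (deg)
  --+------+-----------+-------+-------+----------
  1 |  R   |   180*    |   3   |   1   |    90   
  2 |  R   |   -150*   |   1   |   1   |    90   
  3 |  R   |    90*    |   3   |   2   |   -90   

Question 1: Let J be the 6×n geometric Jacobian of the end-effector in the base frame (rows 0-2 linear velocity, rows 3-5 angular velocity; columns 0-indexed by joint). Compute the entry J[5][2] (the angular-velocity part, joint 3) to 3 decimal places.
axis z_2 = (0.5000,-0.0000,0.8660); lever o_n−o_2 = (1.5000,2.0000,2.5981)
cross product → J_v[:, 2] = (-1.7321,0.0000,1.0000)
J_ω[:, 2] = z_2
entry J[5][2] = 0.8660

0.866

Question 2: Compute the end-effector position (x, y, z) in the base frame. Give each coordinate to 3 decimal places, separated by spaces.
after link 1: o_1 = (-1.0000, 0.0000, 3.0000)
after link 2: o_2 = (-0.1340, 1.0000, 2.5000)
after link 3: o_3 = (1.3660, 3.0000, 5.0981)

1.366 3.000 5.098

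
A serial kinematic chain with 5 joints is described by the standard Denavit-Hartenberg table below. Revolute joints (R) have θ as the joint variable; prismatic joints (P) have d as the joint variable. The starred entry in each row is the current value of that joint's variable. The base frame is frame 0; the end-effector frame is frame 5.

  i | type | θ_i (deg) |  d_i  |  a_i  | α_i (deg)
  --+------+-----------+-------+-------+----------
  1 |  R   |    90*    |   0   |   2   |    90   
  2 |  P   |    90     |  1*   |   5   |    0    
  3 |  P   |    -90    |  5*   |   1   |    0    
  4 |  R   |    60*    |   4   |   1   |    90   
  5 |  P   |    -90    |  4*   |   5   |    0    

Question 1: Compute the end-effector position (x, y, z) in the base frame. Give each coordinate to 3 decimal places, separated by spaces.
after link 1: o_1 = (0.0000, 2.0000, 0.0000)
after link 2: o_2 = (1.0000, 2.0000, 5.0000)
after link 3: o_3 = (6.0000, 3.0000, 5.0000)
after link 4: o_4 = (10.0000, 3.5000, 5.8660)
after link 5: o_5 = (5.0000, 6.9641, 3.8660)

5.000 6.964 3.866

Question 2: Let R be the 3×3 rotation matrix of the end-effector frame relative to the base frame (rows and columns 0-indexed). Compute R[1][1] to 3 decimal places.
End-effector y-axis (col 1 of R) = (0.0000,0.5000,0.8660)
R[1][1] = 0.5000

0.500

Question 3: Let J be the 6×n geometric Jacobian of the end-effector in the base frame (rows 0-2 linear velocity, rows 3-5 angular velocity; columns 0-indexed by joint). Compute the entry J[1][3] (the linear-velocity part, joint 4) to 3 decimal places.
1.134

axis z_3 = (1.0000,-0.0000,0.0000); lever o_n−o_3 = (-1.0000,3.9641,-1.1340)
cross product → J_v[:, 3] = (-0.0000,1.1340,3.9641)
J_ω[:, 3] = z_3
entry J[1][3] = 1.1340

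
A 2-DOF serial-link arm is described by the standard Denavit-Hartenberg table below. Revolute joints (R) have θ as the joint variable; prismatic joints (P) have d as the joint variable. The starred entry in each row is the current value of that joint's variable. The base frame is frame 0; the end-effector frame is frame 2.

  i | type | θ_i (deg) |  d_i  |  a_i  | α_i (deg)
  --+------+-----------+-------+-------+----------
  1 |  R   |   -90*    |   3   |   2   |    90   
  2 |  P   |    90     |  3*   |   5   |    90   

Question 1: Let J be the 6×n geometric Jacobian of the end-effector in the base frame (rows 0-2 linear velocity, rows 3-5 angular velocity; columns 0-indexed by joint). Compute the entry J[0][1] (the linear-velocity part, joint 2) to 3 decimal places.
prismatic axis z_1 = (-1.0000,-0.0000,0.0000)
J_v[:, 1] = z_1; J_ω[:, 1] = (0,0,0)
entry J[0][1] = -1.0000

-1.000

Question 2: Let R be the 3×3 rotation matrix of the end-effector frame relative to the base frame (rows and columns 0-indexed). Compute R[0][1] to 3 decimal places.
End-effector y-axis (col 1 of R) = (-1.0000,0.0000,0.0000)
R[0][1] = -1.0000

-1.000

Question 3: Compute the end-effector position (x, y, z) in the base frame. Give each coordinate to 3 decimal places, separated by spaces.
-3.000 -2.000 8.000

after link 1: o_1 = (0.0000, -2.0000, 3.0000)
after link 2: o_2 = (-3.0000, -2.0000, 8.0000)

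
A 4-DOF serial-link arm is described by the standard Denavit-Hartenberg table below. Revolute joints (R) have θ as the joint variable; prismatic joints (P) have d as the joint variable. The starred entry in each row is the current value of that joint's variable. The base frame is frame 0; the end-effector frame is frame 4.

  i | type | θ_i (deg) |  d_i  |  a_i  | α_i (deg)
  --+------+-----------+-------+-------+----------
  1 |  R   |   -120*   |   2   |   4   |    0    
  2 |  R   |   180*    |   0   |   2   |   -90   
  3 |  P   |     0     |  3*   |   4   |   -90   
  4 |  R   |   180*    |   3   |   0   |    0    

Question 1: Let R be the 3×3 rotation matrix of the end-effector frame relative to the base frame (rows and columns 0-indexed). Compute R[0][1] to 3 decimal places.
-0.866

End-effector y-axis (col 1 of R) = (-0.8660,0.5000,0.0000)
R[0][1] = -0.8660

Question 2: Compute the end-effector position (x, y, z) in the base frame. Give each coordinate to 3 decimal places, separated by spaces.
-1.598 3.232 -1.000

after link 1: o_1 = (-2.0000, -3.4641, 2.0000)
after link 2: o_2 = (-1.0000, -1.7321, 2.0000)
after link 3: o_3 = (-1.5981, 3.2321, 2.0000)
after link 4: o_4 = (-1.5981, 3.2321, -1.0000)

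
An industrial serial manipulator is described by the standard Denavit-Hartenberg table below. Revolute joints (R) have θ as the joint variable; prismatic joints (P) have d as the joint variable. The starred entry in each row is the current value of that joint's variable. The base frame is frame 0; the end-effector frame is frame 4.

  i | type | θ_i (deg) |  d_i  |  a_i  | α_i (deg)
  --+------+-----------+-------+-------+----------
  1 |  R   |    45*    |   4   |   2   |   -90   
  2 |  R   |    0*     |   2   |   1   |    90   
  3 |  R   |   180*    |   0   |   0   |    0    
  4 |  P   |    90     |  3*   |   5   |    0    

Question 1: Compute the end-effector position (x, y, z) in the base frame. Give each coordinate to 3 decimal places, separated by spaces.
after link 1: o_1 = (1.4142, 1.4142, 4.0000)
after link 2: o_2 = (0.7071, 3.5355, 4.0000)
after link 3: o_3 = (0.7071, 3.5355, 4.0000)
after link 4: o_4 = (4.2426, -0.0000, 7.0000)

4.243 -0.000 7.000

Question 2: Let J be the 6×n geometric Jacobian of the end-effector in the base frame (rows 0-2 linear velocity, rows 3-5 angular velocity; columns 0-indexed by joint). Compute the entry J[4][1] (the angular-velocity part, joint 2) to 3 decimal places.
axis z_1 = (-0.7071,0.7071,0.0000); lever o_n−o_1 = (2.8284,-1.4142,3.0000)
cross product → J_v[:, 1] = (2.1213,2.1213,-1.0000)
J_ω[:, 1] = z_1
entry J[4][1] = 0.7071

0.707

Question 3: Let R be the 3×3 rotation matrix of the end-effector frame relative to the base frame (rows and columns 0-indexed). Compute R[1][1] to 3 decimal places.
0.707

End-effector y-axis (col 1 of R) = (0.7071,0.7071,0.0000)
R[1][1] = 0.7071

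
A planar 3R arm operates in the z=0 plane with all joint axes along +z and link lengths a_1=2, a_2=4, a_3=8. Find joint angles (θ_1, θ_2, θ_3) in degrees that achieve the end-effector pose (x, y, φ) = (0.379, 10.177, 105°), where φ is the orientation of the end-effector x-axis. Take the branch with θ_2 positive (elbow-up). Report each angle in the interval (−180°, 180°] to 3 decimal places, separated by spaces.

-44.996 119.997 30.000

wrist centre = target − a_3·(cos φ, sin φ) = (2.4496, 2.4496)
cos θ_2 = (12.0008−2²−4²)/(2·2·4) = -0.4999; θ_2 = 119.9966° (elbow-up)
β = atan2(2.4496,2.4496) = 45.0005°; ψ = atan2(3.4642,0.0002) = 89.9966°
θ_1 = β − ψ = -44.9962°
θ_3 = φ − θ_1 − θ_2 = 29.9995° (wrapped to (-180°,180°])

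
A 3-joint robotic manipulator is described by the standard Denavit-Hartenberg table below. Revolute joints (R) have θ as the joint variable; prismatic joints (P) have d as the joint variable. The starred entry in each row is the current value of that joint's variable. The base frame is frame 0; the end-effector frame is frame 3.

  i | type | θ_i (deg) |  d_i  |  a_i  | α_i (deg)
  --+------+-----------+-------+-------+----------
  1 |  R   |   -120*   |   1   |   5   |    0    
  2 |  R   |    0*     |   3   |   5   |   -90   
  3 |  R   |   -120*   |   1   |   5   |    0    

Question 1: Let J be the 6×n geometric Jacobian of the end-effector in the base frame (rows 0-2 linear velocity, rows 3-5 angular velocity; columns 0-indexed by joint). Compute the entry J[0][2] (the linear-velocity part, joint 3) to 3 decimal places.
-2.165

axis z_2 = (0.8660,-0.5000,0.0000); lever o_n−o_2 = (2.1160,1.6651,4.3301)
cross product → J_v[:, 2] = (-2.1651,-3.7500,2.5000)
J_ω[:, 2] = z_2
entry J[0][2] = -2.1651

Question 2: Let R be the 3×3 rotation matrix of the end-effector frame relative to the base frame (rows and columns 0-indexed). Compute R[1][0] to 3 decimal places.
0.433

End-effector x-axis (col 0 of R) = (0.2500,0.4330,0.8660)
R[1][0] = 0.4330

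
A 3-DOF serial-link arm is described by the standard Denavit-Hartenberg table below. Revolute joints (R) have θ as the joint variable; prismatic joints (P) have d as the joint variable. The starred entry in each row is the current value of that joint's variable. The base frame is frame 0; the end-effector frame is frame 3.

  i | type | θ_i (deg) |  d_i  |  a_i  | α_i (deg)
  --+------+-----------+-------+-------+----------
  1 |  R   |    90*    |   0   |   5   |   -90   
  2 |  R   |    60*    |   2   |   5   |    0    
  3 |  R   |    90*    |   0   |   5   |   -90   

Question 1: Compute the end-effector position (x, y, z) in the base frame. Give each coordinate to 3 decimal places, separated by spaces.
-2.000 3.170 -6.830

after link 1: o_1 = (0.0000, 5.0000, 0.0000)
after link 2: o_2 = (-2.0000, 7.5000, -4.3301)
after link 3: o_3 = (-2.0000, 3.1699, -6.8301)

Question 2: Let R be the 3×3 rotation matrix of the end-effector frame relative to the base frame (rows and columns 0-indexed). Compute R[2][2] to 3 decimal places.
End-effector z-axis (col 2 of R) = (-0.0000,-0.5000,0.8660)
R[2][2] = 0.8660

0.866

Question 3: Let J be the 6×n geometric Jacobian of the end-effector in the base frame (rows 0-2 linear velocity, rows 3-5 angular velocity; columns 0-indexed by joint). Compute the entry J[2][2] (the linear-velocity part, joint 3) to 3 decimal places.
4.330

axis z_2 = (-1.0000,0.0000,0.0000); lever o_n−o_2 = (-0.0000,-4.3301,-2.5000)
cross product → J_v[:, 2] = (0.0000,-2.5000,4.3301)
J_ω[:, 2] = z_2
entry J[2][2] = 4.3301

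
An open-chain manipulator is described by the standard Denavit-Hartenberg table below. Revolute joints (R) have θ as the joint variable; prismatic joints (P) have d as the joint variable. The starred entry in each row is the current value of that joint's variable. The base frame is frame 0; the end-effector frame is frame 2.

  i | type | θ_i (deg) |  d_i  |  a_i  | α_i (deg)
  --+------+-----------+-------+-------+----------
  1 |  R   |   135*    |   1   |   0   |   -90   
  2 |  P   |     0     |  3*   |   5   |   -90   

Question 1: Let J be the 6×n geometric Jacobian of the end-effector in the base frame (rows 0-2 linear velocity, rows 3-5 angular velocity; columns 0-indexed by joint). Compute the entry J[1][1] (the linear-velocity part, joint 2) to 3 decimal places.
prismatic axis z_1 = (-0.7071,-0.7071,0.0000)
J_v[:, 1] = z_1; J_ω[:, 1] = (0,0,0)
entry J[1][1] = -0.7071

-0.707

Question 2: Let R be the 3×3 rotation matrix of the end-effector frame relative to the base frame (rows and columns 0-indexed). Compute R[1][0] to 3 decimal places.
0.707

End-effector x-axis (col 0 of R) = (-0.7071,0.7071,0.0000)
R[1][0] = 0.7071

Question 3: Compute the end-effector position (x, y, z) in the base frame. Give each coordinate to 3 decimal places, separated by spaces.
after link 1: o_1 = (0.0000, 0.0000, 1.0000)
after link 2: o_2 = (-5.6569, 1.4142, 1.0000)

-5.657 1.414 1.000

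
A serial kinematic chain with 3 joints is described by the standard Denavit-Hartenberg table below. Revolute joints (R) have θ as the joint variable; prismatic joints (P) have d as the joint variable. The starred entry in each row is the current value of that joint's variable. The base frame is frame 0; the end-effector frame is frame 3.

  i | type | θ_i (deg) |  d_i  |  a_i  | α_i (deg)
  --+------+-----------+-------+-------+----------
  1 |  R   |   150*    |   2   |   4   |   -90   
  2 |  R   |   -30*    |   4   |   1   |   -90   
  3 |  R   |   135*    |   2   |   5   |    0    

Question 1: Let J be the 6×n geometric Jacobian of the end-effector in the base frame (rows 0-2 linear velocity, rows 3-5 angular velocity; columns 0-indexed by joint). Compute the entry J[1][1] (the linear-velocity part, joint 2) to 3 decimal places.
-1.500

axis z_1 = (-0.5000,-0.8660,0.0000); lever o_n−o_1 = (0.8034,-1.0002,-2.9998)
cross product → J_v[:, 1] = (2.5979,-1.4999,1.1958)
J_ω[:, 1] = z_1
entry J[1][1] = -1.4999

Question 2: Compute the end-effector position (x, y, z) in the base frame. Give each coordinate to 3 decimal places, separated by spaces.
-2.661 1.000 -1.000

after link 1: o_1 = (-3.4641, 2.0000, 2.0000)
after link 2: o_2 = (-6.2141, -1.0311, 2.5000)
after link 3: o_3 = (-2.6607, 0.9998, -0.9998)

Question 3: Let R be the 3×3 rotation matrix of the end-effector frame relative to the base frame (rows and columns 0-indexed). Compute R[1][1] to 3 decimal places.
End-effector y-axis (col 1 of R) = (0.1768,-0.9186,-0.3536)
R[1][1] = -0.9186

-0.919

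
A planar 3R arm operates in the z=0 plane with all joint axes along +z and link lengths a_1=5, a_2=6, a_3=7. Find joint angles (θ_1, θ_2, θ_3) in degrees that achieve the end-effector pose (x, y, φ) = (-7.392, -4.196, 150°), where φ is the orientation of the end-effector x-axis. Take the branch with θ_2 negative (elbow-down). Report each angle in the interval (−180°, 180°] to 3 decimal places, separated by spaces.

wrist centre = target − a_3·(cos φ, sin φ) = (-1.3298, -7.6960)
cos θ_2 = (60.9968−5²−6²)/(2·5·6) = -0.0001; θ_2 = -90.0030° (elbow-down)
β = atan2(-7.6960,-1.3298) = -99.8036°; ψ = atan2(-6.0000,4.9997) = -50.1962°
θ_1 = β − ψ = -49.6073°
θ_3 = φ − θ_1 − θ_2 = -70.3896° (wrapped to (-180°,180°])

-49.607 -90.003 -70.390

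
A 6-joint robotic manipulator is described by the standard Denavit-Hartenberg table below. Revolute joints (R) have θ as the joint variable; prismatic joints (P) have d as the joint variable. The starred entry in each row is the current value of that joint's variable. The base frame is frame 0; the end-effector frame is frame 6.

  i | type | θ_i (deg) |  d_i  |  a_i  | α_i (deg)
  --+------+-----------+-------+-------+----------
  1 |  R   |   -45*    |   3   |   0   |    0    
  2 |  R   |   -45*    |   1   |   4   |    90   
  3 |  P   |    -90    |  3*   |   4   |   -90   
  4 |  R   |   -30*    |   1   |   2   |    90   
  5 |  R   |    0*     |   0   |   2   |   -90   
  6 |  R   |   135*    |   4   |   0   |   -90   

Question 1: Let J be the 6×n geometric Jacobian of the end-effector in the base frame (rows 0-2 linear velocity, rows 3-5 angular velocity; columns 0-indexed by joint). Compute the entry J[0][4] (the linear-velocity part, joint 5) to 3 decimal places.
2.000

axis z_4 = (-0.8660,-0.0000,0.5000); lever o_n−o_4 = (-1.0000,-4.0000,-1.7321)
cross product → J_v[:, 4] = (2.0000,-2.0000,3.4641)
J_ω[:, 4] = z_4
entry J[0][4] = 2.0000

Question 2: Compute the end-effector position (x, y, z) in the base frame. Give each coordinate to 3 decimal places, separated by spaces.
-5.000 -9.000 -3.464

after link 1: o_1 = (0.0000, 0.0000, 3.0000)
after link 2: o_2 = (0.0000, -4.0000, 4.0000)
after link 3: o_3 = (-3.0000, -4.0000, 0.0000)
after link 4: o_4 = (-4.0000, -5.0000, -1.7321)
after link 5: o_5 = (-5.0000, -5.0000, -3.4641)
after link 6: o_6 = (-5.0000, -9.0000, -3.4641)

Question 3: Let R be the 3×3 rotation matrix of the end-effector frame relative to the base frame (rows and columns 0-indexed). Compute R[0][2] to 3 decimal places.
End-effector z-axis (col 2 of R) = (-0.2588,-0.0000,0.9659)
R[0][2] = -0.2588

-0.259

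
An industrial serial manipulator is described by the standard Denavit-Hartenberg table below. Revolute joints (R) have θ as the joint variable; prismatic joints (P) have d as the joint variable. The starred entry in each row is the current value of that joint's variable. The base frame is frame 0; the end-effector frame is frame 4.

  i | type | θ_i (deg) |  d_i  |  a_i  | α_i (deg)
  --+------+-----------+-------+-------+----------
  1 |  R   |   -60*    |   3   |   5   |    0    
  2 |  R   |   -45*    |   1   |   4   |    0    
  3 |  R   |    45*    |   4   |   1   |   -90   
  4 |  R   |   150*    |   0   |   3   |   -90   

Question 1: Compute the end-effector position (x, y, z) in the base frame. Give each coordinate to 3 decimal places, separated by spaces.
0.666 -6.810 6.500

after link 1: o_1 = (2.5000, -4.3301, 3.0000)
after link 2: o_2 = (1.4647, -8.1938, 4.0000)
after link 3: o_3 = (1.9647, -9.0599, 8.0000)
after link 4: o_4 = (0.6657, -6.8099, 6.5000)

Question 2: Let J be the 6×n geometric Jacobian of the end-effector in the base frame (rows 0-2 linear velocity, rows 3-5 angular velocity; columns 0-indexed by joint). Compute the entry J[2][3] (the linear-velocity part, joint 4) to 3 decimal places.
2.598

axis z_3 = (0.8660,0.5000,0.0000); lever o_n−o_3 = (-1.2990,2.2500,-1.5000)
cross product → J_v[:, 3] = (-0.7500,1.2990,2.5981)
J_ω[:, 3] = z_3
entry J[2][3] = 2.5981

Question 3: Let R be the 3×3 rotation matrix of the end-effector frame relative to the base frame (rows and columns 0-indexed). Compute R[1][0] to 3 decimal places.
End-effector x-axis (col 0 of R) = (-0.4330,0.7500,-0.5000)
R[1][0] = 0.7500

0.750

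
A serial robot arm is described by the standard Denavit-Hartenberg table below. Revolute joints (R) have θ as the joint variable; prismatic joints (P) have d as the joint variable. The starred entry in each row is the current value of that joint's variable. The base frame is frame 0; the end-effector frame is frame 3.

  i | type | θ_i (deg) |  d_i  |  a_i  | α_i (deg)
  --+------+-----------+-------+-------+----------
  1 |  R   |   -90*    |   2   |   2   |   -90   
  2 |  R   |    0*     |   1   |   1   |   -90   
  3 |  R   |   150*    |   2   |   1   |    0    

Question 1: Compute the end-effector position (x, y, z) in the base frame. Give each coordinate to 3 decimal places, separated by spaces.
0.500 -2.134 -0.000

after link 1: o_1 = (0.0000, -2.0000, 2.0000)
after link 2: o_2 = (1.0000, -3.0000, 2.0000)
after link 3: o_3 = (0.5000, -2.1340, -0.0000)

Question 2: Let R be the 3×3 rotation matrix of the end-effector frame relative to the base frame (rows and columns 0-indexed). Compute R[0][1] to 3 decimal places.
0.866

End-effector y-axis (col 1 of R) = (0.8660,0.5000,0.0000)
R[0][1] = 0.8660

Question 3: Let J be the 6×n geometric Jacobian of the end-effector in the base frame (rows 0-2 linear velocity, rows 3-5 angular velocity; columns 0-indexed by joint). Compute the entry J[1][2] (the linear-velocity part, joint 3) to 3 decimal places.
axis z_2 = (0.0000,0.0000,-1.0000); lever o_n−o_2 = (-0.5000,0.8660,-2.0000)
cross product → J_v[:, 2] = (0.8660,0.5000,0.0000)
J_ω[:, 2] = z_2
entry J[1][2] = 0.5000

0.500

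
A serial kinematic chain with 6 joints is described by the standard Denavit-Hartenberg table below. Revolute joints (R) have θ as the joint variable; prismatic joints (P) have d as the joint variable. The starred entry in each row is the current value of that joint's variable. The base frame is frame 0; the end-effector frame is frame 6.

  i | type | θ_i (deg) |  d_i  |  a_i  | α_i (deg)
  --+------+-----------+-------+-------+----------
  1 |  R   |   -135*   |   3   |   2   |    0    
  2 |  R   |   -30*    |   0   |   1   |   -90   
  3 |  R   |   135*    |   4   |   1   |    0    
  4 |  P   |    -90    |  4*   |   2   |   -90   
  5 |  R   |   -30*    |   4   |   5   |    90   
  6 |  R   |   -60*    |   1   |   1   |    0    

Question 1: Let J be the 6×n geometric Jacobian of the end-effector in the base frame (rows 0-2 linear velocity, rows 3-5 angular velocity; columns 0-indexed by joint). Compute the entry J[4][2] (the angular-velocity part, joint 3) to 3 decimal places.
axis z_2 = (0.2588,-0.9659,0.0000); lever o_n−o_2 = (1.5522,-11.6099,-7.3519)
cross product → J_v[:, 2] = (7.1014,1.9028,-1.5055)
J_ω[:, 2] = z_2
entry J[4][2] = -0.9659

-0.966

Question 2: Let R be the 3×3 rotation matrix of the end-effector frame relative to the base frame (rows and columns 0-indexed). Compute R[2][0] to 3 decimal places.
End-effector x-axis (col 0 of R) = (-0.8226,-0.4792,0.3062)
R[2][0] = 0.3062

0.306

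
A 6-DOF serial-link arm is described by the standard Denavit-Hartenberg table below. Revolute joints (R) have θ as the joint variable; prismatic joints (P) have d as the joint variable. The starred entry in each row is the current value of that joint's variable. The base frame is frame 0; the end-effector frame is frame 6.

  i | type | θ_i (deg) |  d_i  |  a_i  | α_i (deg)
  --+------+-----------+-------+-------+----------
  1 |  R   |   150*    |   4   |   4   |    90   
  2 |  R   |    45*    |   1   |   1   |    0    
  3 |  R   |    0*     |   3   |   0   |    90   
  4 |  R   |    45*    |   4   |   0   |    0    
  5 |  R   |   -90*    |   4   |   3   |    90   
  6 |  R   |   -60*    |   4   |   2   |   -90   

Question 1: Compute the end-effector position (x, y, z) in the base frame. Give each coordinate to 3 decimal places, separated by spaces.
after link 1: o_1 = (-3.4641, 2.0000, 4.0000)
after link 2: o_2 = (-3.5765, 3.2196, 4.7071)
after link 3: o_3 = (-2.0765, 5.8177, 4.7071)
after link 4: o_4 = (-4.5260, 7.2319, 1.8787)
after link 5: o_5 = (-9.3352, 7.5590, 0.5503)
after link 6: o_6 = (-8.7432, 3.1347, 0.2750)

-8.743 3.135 0.275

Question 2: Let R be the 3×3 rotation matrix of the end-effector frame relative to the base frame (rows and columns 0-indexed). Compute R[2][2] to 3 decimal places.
End-effector z-axis (col 2 of R) = (-0.9874,-0.1370,0.0795)
R[2][2] = 0.0795

0.079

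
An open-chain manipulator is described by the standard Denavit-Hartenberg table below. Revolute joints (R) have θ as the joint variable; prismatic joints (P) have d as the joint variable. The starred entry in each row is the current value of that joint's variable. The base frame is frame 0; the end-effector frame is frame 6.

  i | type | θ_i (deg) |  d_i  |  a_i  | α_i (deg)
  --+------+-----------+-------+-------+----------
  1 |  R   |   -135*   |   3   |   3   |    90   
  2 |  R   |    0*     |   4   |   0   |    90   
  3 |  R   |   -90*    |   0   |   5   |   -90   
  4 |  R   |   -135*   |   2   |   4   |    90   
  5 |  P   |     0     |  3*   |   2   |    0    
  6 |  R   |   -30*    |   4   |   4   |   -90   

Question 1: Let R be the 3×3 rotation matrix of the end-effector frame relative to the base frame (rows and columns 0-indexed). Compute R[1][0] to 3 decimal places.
End-effector x-axis (col 0 of R) = (-0.0795,0.7866,-0.6124)
R[1][0] = 0.7866

0.787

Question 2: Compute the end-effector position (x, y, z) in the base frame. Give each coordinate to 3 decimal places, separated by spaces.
-9.646 5.404 1.258

after link 1: o_1 = (-2.1213, -2.1213, 3.0000)
after link 2: o_2 = (-4.9497, 0.7071, 3.0000)
after link 3: o_3 = (-1.4142, -2.8284, 3.0000)
after link 4: o_4 = (-4.8284, -2.2426, 0.1716)
after link 5: o_5 = (-7.3284, 0.2574, 0.8787)
after link 6: o_6 = (-9.6463, 5.4036, 1.2576)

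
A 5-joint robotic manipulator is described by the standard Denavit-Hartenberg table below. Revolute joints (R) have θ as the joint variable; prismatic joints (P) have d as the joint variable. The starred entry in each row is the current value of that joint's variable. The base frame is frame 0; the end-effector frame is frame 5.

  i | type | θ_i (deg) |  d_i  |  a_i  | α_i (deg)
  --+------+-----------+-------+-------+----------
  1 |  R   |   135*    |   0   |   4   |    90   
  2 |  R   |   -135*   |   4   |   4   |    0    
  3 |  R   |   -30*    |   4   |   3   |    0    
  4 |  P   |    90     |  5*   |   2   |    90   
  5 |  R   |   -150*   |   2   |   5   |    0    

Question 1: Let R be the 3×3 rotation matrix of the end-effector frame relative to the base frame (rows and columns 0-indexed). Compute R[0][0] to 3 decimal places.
-0.195

End-effector x-axis (col 0 of R) = (-0.1951,-0.5120,0.8365)
R[0][0] = -0.1951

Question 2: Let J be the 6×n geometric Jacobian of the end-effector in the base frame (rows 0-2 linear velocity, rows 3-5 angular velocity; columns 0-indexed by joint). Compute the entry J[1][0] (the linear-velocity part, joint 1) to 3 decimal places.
axis z_0 = ẑ; lever o_n−o_0 = (10.4377,4.4115,-1.8718)
cross product → J_v[:, 0] = (-4.4115,10.4377,0.0000)
J_ω[:, 0] = z_0
entry J[1][0] = 10.4377

10.438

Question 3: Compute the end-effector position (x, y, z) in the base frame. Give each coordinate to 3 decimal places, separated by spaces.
10.438 4.412 -1.872

after link 1: o_1 = (-2.8284, 2.8284, 0.0000)
after link 2: o_2 = (2.0000, 3.6569, -2.8284)
after link 3: o_3 = (6.8775, 4.4362, -3.6049)
after link 4: o_4 = (10.0470, 8.3378, -5.5367)
after link 5: o_5 = (10.4377, 4.4115, -1.8718)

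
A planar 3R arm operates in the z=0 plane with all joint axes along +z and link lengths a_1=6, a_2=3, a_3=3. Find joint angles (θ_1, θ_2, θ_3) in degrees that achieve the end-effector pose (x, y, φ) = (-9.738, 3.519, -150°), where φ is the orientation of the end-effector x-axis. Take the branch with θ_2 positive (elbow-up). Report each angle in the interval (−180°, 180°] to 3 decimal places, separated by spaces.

wrist centre = target − a_3·(cos φ, sin φ) = (-7.1399, 5.0190)
cos θ_2 = (76.1689−6²−3²)/(2·6·3) = 0.8658; θ_2 = 30.0256° (elbow-up)
β = atan2(5.0190,-7.1399) = 144.8947°; ψ = atan2(1.5012,8.5974) = 9.9043°
θ_1 = β − ψ = 134.9904°
θ_3 = φ − θ_1 − θ_2 = 44.9840° (wrapped to (-180°,180°])

134.990 30.026 44.984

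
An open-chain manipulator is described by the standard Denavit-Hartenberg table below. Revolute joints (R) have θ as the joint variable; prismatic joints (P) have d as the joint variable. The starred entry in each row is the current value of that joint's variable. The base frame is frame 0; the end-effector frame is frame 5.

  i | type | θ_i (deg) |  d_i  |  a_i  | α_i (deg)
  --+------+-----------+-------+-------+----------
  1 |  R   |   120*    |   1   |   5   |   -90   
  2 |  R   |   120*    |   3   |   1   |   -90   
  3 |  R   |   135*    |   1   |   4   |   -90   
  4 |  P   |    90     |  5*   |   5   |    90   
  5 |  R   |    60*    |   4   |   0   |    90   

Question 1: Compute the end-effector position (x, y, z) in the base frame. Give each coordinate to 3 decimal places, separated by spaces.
-7.041 10.438 6.095

after link 1: o_1 = (-2.5000, 4.3301, 1.0000)
after link 2: o_2 = (-4.8481, 2.3971, 0.1340)
after link 3: o_3 = (-2.6727, 4.2861, 3.0835)
after link 4: o_4 = (-8.7835, 7.7992, 3.6453)
after link 5: o_5 = (-7.0411, 10.4382, 6.0948)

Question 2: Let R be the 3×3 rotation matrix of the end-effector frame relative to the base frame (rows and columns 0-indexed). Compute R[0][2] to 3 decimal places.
0.020

End-effector z-axis (col 2 of R) = (0.0196,0.6732,-0.7392)
R[0][2] = 0.0196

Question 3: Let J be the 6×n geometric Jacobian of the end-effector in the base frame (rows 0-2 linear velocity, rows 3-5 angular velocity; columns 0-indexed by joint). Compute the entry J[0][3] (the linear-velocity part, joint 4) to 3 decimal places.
prismatic axis z_3 = (-0.7891,-0.0474,0.6124)
J_v[:, 3] = z_3; J_ω[:, 3] = (0,0,0)
entry J[0][3] = -0.7891

-0.789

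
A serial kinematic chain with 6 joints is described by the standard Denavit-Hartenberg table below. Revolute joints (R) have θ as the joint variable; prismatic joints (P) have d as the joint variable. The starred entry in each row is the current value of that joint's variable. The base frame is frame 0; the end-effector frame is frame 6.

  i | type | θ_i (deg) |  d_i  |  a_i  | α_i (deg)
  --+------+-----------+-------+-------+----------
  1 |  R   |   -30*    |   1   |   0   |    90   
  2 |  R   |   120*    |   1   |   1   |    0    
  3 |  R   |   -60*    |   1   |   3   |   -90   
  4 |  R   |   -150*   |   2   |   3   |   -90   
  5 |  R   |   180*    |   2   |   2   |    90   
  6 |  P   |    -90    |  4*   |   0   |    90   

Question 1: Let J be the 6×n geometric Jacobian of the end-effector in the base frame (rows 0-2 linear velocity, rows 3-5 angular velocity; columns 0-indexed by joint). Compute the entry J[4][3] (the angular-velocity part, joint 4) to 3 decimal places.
axis z_3 = (-0.7500,0.4330,0.5000); lever o_n−o_3 = (0.4420,-2.8325,-0.8840)
cross product → J_v[:, 3] = (1.0335,-0.4420,1.9330)
J_ω[:, 3] = z_3
entry J[4][3] = 0.4330

0.433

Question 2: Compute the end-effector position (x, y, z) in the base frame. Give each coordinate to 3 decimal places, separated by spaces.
0.308 -5.065 3.580

after link 1: o_1 = (0.0000, 0.0000, 1.0000)
after link 2: o_2 = (-0.9330, -0.6160, 1.8660)
after link 3: o_3 = (-0.1340, -2.2321, 4.4641)
after link 4: o_4 = (-3.5090, -2.0155, 3.2141)
after link 5: o_5 = (-2.6920, -3.3325, 5.5801)
after link 6: o_6 = (0.3080, -5.0646, 3.5801)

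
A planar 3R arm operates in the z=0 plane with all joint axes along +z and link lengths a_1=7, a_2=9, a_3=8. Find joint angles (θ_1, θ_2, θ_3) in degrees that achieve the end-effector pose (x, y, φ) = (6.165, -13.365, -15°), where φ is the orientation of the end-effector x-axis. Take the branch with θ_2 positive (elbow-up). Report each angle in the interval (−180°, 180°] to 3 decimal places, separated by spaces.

-149.999 89.997 45.002

wrist centre = target − a_3·(cos φ, sin φ) = (-1.5624, -11.2944)
cos θ_2 = (130.0057−7²−9²)/(2·7·9) = 0.0000; θ_2 = 89.9974° (elbow-up)
β = atan2(-11.2944,-1.5624) = -97.8760°; ψ = atan2(9.0000,7.0004) = 52.1234°
θ_1 = β − ψ = -149.9994°
θ_3 = φ − θ_1 − θ_2 = 45.0020° (wrapped to (-180°,180°])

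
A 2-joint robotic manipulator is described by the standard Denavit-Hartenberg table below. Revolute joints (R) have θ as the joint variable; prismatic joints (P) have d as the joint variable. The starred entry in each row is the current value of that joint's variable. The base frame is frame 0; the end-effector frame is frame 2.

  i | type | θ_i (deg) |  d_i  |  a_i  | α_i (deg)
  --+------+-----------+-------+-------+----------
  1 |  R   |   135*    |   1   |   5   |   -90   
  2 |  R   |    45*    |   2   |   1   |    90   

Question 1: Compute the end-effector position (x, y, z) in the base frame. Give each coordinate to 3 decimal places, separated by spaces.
-5.450 2.621 0.293

after link 1: o_1 = (-3.5355, 3.5355, 1.0000)
after link 2: o_2 = (-5.4497, 2.6213, 0.2929)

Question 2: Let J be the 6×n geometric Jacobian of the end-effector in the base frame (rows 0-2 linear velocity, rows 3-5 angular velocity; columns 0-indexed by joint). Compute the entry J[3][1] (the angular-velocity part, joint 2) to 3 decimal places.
axis z_1 = (-0.7071,-0.7071,0.0000); lever o_n−o_1 = (-1.9142,-0.9142,-0.7071)
cross product → J_v[:, 1] = (0.5000,-0.5000,-0.7071)
J_ω[:, 1] = z_1
entry J[3][1] = -0.7071

-0.707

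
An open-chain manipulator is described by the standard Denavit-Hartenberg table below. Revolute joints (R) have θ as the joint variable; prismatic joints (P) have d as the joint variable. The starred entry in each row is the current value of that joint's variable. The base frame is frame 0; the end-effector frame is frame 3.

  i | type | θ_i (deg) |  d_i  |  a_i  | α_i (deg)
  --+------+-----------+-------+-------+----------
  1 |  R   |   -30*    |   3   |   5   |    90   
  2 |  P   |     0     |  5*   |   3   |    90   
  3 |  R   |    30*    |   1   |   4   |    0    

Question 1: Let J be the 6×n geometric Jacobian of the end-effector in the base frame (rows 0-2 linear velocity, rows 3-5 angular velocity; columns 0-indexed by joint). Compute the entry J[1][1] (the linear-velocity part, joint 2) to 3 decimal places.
-0.866

prismatic axis z_1 = (-0.5000,-0.8660,0.0000)
J_v[:, 1] = z_1; J_ω[:, 1] = (0,0,0)
entry J[1][1] = -0.8660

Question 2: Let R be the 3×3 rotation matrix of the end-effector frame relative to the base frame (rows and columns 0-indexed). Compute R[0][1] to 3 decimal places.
End-effector y-axis (col 1 of R) = (-0.8660,-0.5000,0.0000)
R[0][1] = -0.8660

-0.866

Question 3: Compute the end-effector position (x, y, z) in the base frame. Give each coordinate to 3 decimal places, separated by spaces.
after link 1: o_1 = (4.3301, -2.5000, 3.0000)
after link 2: o_2 = (4.4282, -8.3301, 3.0000)
after link 3: o_3 = (6.4282, -11.7942, 2.0000)

6.428 -11.794 2.000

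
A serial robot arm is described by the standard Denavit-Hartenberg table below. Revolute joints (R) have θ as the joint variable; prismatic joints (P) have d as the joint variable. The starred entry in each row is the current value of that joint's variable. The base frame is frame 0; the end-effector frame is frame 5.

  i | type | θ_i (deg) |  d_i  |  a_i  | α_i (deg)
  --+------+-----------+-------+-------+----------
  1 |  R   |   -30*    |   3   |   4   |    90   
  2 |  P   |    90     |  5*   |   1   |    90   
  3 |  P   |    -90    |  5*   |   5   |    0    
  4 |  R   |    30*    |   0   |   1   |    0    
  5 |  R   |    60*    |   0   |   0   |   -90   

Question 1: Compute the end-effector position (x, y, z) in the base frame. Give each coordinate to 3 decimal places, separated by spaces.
8.227 -3.750 4.500

after link 1: o_1 = (3.4641, -2.0000, 3.0000)
after link 2: o_2 = (0.9641, -6.3301, 4.0000)
after link 3: o_3 = (7.7942, -4.5000, 4.0000)
after link 4: o_4 = (8.2272, -3.7500, 4.5000)
after link 5: o_5 = (8.2272, -3.7500, 4.5000)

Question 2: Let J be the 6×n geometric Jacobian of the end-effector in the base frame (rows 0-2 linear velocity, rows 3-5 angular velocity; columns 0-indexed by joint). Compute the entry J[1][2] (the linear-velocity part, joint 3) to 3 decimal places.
-0.500

prismatic axis z_2 = (0.8660,-0.5000,-0.0000)
J_v[:, 2] = z_2; J_ω[:, 2] = (0,0,0)
entry J[1][2] = -0.5000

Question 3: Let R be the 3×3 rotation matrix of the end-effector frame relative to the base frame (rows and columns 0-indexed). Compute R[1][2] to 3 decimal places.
End-effector z-axis (col 2 of R) = (-0.5000,-0.8660,0.0000)
R[1][2] = -0.8660

-0.866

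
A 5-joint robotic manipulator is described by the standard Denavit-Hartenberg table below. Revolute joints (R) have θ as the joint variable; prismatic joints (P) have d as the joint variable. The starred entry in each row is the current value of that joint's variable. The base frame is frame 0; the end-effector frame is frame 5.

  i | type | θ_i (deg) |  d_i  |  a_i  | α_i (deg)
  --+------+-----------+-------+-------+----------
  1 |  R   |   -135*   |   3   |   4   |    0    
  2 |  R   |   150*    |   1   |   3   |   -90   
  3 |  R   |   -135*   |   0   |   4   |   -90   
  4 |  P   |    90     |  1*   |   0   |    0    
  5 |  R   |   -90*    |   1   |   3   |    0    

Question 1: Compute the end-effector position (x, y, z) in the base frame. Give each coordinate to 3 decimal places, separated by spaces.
-3.346 -2.967 10.364

after link 1: o_1 = (-2.8284, -2.8284, 3.0000)
after link 2: o_2 = (0.0694, -2.0520, 4.0000)
after link 3: o_3 = (-2.6627, -2.7840, 6.8284)
after link 4: o_4 = (-1.9797, -2.6010, 7.5355)
after link 5: o_5 = (-3.3457, -2.9670, 10.3640)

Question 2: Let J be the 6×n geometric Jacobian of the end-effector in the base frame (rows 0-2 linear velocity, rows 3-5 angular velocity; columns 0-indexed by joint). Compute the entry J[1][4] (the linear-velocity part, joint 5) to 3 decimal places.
axis z_4 = (0.6830,0.1830,0.7071); lever o_n−o_4 = (-1.3660,-0.3660,2.8284)
cross product → J_v[:, 4] = (0.7765,-2.8978,0.0000)
J_ω[:, 4] = z_4
entry J[1][4] = -2.8978

-2.898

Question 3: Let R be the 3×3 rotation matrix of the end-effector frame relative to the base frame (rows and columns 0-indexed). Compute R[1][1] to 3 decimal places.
End-effector y-axis (col 1 of R) = (0.2588,-0.9659,-0.0000)
R[1][1] = -0.9659

-0.966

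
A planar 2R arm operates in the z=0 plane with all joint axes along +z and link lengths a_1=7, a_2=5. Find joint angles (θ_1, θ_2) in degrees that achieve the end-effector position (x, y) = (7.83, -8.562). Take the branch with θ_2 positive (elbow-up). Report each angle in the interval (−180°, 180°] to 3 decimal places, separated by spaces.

cos θ_2 = (134.6167−7²−5²)/(2·7·5) = 0.8660; θ_2 = 30.0082° (elbow-up)
β = atan2(-8.5620,7.8300) = -47.5569°; ψ = atan2(2.5006,11.3298) = 12.4464°
θ_1 = β − ψ = -60.0033°

-60.003 30.008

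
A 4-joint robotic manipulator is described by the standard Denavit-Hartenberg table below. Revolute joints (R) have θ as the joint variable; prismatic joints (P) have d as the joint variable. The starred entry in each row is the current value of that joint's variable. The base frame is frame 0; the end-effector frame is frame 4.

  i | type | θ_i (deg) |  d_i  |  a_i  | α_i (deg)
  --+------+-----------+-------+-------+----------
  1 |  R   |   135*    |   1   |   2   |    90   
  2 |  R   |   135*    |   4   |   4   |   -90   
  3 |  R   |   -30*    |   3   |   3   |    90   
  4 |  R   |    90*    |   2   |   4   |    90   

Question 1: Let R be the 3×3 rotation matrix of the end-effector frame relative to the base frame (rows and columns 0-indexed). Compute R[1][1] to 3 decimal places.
0.862

End-effector y-axis (col 1 of R) = (0.3624,0.8624,-0.3536)
R[1][1] = 0.8624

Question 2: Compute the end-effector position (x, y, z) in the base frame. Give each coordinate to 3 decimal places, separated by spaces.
after link 1: o_1 = (-1.4142, 1.4142, 1.0000)
after link 2: o_2 = (3.4142, 2.2426, 3.8284)
after link 3: o_3 = (7.2739, 0.5043, 3.5442)
after link 4: o_4 = (9.9987, 0.2290, 0.0087)

9.999 0.229 0.009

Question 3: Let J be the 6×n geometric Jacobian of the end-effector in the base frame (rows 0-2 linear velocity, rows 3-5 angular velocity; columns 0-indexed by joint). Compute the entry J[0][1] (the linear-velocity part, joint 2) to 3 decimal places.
axis z_1 = (0.7071,0.7071,0.0000); lever o_n−o_1 = (11.4129,-1.1852,-0.9913)
cross product → J_v[:, 1] = (-0.7010,0.7010,-8.9082)
J_ω[:, 1] = z_1
entry J[0][1] = -0.7010

-0.701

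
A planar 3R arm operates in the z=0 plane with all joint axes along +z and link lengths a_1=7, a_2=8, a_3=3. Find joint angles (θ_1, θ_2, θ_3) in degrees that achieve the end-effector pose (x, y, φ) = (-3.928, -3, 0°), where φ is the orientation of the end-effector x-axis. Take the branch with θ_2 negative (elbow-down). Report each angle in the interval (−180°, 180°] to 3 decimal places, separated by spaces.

wrist centre = target − a_3·(cos φ, sin φ) = (-6.9280, -3.0000)
cos θ_2 = (56.9972−7²−8²)/(2·7·8) = -0.5000; θ_2 = -120.0017° (elbow-down)
β = atan2(-3.0000,-6.9280) = -156.5862°; ψ = atan2(-6.9281,2.9998) = -66.5878°
θ_1 = β − ψ = -89.9983°
θ_3 = φ − θ_1 − θ_2 = -150.0000° (wrapped to (-180°,180°])

-89.998 -120.002 -150.000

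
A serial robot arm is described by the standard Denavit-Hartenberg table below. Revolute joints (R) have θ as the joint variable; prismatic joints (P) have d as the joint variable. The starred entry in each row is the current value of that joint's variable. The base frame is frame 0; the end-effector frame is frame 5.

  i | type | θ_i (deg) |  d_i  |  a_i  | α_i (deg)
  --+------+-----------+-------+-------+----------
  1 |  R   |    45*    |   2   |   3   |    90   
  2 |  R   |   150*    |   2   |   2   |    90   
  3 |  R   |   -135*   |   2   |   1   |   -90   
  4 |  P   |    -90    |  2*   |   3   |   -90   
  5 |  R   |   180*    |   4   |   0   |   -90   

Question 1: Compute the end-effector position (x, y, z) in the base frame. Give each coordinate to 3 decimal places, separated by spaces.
after link 1: o_1 = (2.1213, 2.1213, 2.0000)
after link 2: o_2 = (2.3108, -0.5176, 3.0000)
after link 3: o_3 = (2.9509, 1.1225, 4.3785)
after link 4: o_4 = (2.1455, 2.3171, 7.6837)
after link 5: o_5 = (1.8776, 6.0492, 6.2695)

1.878 6.049 6.269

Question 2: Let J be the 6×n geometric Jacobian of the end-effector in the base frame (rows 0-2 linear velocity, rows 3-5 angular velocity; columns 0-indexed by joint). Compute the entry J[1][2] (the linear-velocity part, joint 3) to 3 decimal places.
axis z_2 = (0.3536,0.3536,0.8660); lever o_n−o_2 = (-0.4332,6.5668,3.2695)
cross product → J_v[:, 2] = (-4.5311,-1.5311,2.4749)
J_ω[:, 2] = z_2
entry J[1][2] = -1.5311

-1.531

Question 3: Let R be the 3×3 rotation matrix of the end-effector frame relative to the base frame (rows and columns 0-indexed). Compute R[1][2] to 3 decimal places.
0.067

End-effector z-axis (col 2 of R) = (-0.9330,0.0670,0.3536)
R[1][2] = 0.0670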